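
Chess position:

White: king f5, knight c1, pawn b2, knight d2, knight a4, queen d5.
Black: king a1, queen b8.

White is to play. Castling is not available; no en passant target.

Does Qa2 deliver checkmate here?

yes

After Qa2: black king on a1; in check: yes, from the white queen on a2.
King squares — b1: attacked by Qa2; a2: attacked by Nc1; b2: attacked by Qa2.
Black has no legal moves → checkmate.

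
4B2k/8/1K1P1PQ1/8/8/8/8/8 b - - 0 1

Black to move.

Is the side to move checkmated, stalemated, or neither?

stalemate

Black to move; black king on h8.
In check: no.
King squares — g7: attacked by Pf6; h7: attacked by Qg6; g8: attacked by Qg6.
Legal moves for Black: none.
Not in check and no legal moves → stalemate.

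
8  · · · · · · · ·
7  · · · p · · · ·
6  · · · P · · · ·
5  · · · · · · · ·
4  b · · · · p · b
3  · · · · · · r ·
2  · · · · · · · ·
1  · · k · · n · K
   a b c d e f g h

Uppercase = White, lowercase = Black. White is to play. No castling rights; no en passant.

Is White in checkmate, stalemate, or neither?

stalemate

White to move; white king on h1.
In check: no.
King squares — g1: attacked by Rg3; g2: attacked by Rg3; h2: attacked by Nf1.
Legal moves for White: none.
Not in check and no legal moves → stalemate.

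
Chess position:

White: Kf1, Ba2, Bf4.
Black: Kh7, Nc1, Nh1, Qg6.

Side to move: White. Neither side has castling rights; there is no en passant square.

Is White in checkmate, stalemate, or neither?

neither

White to move; white king on f1.
In check: no.
Legal moves for White include: Bb8, Bc7, Bh6, Bd6, Bg5, Be5, Bg3, Be3, Bh2, Bd2, Bxc1, Bg8+, Bf7, Be6, Bd5, Bc4, Bb3, Bb1, ... (list truncated; more exist).
White has legal moves and is not in check → neither.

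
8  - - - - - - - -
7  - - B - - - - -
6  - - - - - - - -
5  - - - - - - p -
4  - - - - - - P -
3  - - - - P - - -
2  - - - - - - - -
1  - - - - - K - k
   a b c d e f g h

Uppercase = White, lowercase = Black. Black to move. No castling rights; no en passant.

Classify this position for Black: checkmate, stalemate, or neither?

Black to move; black king on h1.
In check: no.
King squares — g1: attacked by Kf1; g2: attacked by Kf1; h2: attacked by Bc7.
Legal moves for Black: none.
Not in check and no legal moves → stalemate.

stalemate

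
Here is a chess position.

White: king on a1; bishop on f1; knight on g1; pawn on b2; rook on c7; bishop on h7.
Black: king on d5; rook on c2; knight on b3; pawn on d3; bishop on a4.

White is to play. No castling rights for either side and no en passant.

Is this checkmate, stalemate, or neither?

neither

White to move; white king on a1.
In check: yes, from the black knight on b3.
Legal moves for White: Ka2, Kb1.
White is in check but has 2 legal moves → neither.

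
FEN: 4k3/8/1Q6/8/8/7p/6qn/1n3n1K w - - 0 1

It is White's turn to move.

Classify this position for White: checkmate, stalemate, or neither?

checkmate

White to move; white king on h1.
In check: yes, from the black queen on g2.
King squares — g1: attacked by Qg2; g2: attacked by Ph3; h2: attacked by Nf1.
Legal moves for White: none.
In check with no legal moves → checkmate.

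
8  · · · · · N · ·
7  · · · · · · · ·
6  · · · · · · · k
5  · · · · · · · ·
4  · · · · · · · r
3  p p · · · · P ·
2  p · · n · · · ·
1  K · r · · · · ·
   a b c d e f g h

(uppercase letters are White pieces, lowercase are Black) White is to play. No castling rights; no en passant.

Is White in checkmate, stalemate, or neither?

White to move; white king on a1.
In check: yes, from the black rook on c1.
King squares — b1: attacked by Rc1; a2: attacked by Pb3; b2: attacked by Pa3.
Legal moves for White: none.
In check with no legal moves → checkmate.

checkmate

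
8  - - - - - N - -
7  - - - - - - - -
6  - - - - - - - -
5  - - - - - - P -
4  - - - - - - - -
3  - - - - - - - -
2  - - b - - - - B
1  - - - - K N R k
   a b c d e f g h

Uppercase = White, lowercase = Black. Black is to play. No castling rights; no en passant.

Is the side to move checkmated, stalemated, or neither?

Black to move; black king on h1.
In check: yes, from the white rook on g1.
King squares — g1: attacked by Bh2; g2: attacked by Rg1; h2: attacked by Nf1.
Legal moves for Black: none.
In check with no legal moves → checkmate.

checkmate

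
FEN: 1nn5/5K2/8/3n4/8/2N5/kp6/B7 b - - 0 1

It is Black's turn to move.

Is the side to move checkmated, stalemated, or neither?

Black to move; black king on a2.
In check: yes, from the white knight on c3.
Legal moves for Black: Kb3, Ka3, Kxa1, Nxc3.
Black is in check but has 4 legal moves → neither.

neither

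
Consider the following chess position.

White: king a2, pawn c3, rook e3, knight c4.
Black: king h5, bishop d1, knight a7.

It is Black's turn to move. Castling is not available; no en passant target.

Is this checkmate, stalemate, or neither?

neither

Black to move; black king on h5.
In check: no.
Legal moves for Black: Nc8, Nc6, Nb5, Kh6, Kg6, Kg5, Kh4, Kg4, Bg4, Ba4, Bf3, Bb3+, Be2, Bc2.
Black has 14 legal moves and is not in check → neither.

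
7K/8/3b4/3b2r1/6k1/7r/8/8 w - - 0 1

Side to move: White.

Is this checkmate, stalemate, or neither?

White to move; white king on h8.
In check: yes, from the black rook on h3.
King squares — g7: attacked by Rg5; h7: attacked by Rh3; g8: attacked by Bd5.
Legal moves for White: none.
In check with no legal moves → checkmate.

checkmate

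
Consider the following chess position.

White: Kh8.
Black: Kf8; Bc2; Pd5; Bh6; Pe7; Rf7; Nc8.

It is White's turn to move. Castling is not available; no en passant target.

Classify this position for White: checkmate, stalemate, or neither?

stalemate

White to move; white king on h8.
In check: no.
King squares — g7: attacked by Bh6; h7: attacked by Bc2; g8: attacked by Kf8.
Legal moves for White: none.
Not in check and no legal moves → stalemate.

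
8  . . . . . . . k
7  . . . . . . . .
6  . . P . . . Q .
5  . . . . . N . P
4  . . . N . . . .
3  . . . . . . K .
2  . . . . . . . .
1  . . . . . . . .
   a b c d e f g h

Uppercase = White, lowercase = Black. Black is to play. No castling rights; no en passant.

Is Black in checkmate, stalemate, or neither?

stalemate

Black to move; black king on h8.
In check: no.
King squares — g7: attacked by Nf5; h7: attacked by Qg6; g8: attacked by Qg6.
Legal moves for Black: none.
Not in check and no legal moves → stalemate.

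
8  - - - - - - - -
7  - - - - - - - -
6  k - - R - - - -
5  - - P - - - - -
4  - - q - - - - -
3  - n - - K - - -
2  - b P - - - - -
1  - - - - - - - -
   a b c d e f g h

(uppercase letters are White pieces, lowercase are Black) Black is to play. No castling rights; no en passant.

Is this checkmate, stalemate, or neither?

neither

Black to move; black king on a6.
In check: yes, from the white rook on d6.
King squares — a5: available; b5: available; b6: attacked by Pc5; a7: available; b7: available.
Legal moves for Black: Kb7, Ka7, Kb5, Ka5.
Black is in check but has 4 legal moves → neither.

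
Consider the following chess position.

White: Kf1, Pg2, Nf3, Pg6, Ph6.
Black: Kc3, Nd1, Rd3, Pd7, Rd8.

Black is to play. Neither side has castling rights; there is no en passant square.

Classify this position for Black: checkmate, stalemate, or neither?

neither

Black to move; black king on c3.
In check: no.
Legal moves for Black include: Rh8, Rg8, Rf8, Re8, Rc8, Rb8, Ra8, Rd6, Rd5, Rd4, Rxf3+, Re3, Rd2, Kc4, Kb4, Kb3, Kc2, Kb2, ... (list truncated; more exist).
Black has legal moves and is not in check → neither.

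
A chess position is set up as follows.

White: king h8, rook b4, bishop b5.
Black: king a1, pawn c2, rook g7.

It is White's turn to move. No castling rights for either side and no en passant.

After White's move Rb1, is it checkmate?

no

After Rb1: black king on a1; in check: yes, from the white rook on b1.
Black has 6 legal replies: Ka2, Kxb1, cxb1=Q, cxb1=R, cxb1=B, cxb1=N.
In check but a legal move exists → not checkmate.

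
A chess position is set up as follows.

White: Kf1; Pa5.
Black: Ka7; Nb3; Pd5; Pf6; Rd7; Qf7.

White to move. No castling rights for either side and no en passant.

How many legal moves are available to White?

White to move; king on f1.
In check: no.
Legal moves: Kg2, Kf2, Ke2, Kg1, Ke1, a6.
Count: 6.

6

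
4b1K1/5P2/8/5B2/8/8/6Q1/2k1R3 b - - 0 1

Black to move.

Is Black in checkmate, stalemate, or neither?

Black to move; black king on c1.
In check: yes, from the white rook on e1.
King squares — b1: attacked by Re1; d1: attacked by Re1; b2: attacked by Qg2; c2: attacked by Qg2; d2: attacked by Qg2.
Legal moves for Black: none.
In check with no legal moves → checkmate.

checkmate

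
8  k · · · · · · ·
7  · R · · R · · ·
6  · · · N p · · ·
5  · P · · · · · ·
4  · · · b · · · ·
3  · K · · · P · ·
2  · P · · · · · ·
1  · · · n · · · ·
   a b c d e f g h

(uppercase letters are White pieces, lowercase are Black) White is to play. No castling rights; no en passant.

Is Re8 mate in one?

yes

After Re8: black king on a8; in check: yes, from the white rook on e8.
King squares — a7: attacked by Rb7; b7: attacked by Nd6; b8: attacked by Rb7.
Black has no legal moves → checkmate.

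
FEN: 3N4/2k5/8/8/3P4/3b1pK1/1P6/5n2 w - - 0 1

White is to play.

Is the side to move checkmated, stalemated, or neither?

White to move; white king on g3.
In check: yes, from the black knight on f1.
King squares — f2: available; g2: attacked by Pf3; h2: attacked by Nf1; f3: available; h3: available; f4: available; g4: available; h4: available.
Legal moves for White: Kh4, Kg4, Kf4, Kh3, Kxf3, Kf2.
White is in check but has 6 legal moves → neither.

neither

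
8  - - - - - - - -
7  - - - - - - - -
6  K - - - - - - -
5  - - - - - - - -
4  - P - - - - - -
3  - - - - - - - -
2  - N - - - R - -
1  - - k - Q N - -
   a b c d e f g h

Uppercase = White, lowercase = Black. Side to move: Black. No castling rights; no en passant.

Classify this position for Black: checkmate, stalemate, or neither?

checkmate

Black to move; black king on c1.
In check: yes, from the white queen on e1.
King squares — b1: attacked by Qe1; d1: attacked by Qe1; b2: attacked by Rf2; c2: attacked by Rf2; d2: attacked by Qe1.
Legal moves for Black: none.
In check with no legal moves → checkmate.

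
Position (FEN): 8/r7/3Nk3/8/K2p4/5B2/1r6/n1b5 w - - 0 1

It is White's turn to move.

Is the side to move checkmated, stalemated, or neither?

checkmate

White to move; white king on a4.
In check: yes, from the black rook on a7.
King squares — a3: attacked by Ra7; b3: attacked by Na1; b4: attacked by Rb2; a5: attacked by Ra7; b5: attacked by Rb2.
Legal moves for White: none.
In check with no legal moves → checkmate.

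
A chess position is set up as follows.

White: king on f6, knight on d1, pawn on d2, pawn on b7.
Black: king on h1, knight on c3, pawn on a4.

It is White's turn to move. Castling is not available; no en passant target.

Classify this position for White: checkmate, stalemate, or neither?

White to move; white king on f6.
In check: no.
Legal moves for White include: Kg7, Kf7, Ke7, Kg6, Ke6, Kg5, Kf5, Ke5, Ne3, Nxc3, Nf2+, Nb2, dxc3, b8=Q, b8=R, b8=B, b8=N, d3, ... (list truncated; more exist).
White has legal moves and is not in check → neither.

neither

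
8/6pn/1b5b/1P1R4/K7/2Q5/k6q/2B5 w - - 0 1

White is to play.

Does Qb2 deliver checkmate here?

After Qb2: black king on a2; in check: yes, from the white queen on b2.
Black has 1 legal reply: Qxb2.
In check but a legal move exists → not checkmate.

no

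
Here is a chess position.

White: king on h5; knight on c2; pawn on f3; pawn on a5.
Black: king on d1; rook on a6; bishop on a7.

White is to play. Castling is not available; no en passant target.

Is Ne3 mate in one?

After Ne3: black king on d1; in check: yes, from the white knight on e3.
Black has 5 legal replies: Ke2, Kd2, Ke1, Kc1, Bxe3.
In check but a legal move exists → not checkmate.

no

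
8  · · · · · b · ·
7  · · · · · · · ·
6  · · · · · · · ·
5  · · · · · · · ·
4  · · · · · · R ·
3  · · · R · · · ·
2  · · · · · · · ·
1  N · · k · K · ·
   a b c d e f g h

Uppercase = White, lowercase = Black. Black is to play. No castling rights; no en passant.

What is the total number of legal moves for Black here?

Black to move; king on d1.
In check: yes, from the white rook on d3.
Legal moves: Kc1.
Count: 1.

1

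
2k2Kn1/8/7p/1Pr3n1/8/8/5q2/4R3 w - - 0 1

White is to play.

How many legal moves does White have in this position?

3

White to move; king on f8.
In check: yes, from the black queen on f2.
Legal moves: Kxg8, Ke8, Kg7.
Count: 3.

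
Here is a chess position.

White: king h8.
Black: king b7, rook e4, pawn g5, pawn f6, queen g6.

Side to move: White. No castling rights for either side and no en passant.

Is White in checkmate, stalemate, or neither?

stalemate

White to move; white king on h8.
In check: no.
King squares — g7: attacked by Qg6; h7: attacked by Qg6; g8: attacked by Qg6.
Legal moves for White: none.
Not in check and no legal moves → stalemate.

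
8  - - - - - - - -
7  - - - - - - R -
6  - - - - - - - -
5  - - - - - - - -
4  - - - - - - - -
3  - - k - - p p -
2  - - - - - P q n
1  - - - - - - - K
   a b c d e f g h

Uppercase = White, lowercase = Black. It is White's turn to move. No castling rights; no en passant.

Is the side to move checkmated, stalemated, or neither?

checkmate

White to move; white king on h1.
In check: yes, from the black queen on g2.
King squares — g1: attacked by Qg2; g2: attacked by Pf3; h2: attacked by Qg2.
Legal moves for White: none.
In check with no legal moves → checkmate.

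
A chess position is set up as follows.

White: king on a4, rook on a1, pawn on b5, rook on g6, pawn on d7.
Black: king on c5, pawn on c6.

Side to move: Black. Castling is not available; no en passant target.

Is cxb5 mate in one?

no

After cxb5: white king on a4; in check: yes, from the black pawn on b5.
White has 3 legal replies: Ka5, Kb3, Ka3.
In check but a legal move exists → not checkmate.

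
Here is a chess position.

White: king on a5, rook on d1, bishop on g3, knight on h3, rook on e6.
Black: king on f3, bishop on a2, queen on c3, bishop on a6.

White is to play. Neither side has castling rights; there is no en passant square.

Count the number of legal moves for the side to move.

3

White to move; king on a5.
In check: yes, from the black queen on c3.
Legal moves: Kb6, Kxa6, Ka4.
Count: 3.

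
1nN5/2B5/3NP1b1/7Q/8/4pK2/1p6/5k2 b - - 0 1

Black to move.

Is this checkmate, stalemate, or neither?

neither

Black to move; black king on f1.
In check: no.
Legal moves for Black include: Nd7, Nc6, Na6, Be8, Bh7, Bf7, Bxh5+, Bf5, Be4+, Bd3, Bc2, Bb1, Kg1, Ke1, e2, b1=Q, b1=R, b1=B, ... (list truncated; more exist).
Black has legal moves and is not in check → neither.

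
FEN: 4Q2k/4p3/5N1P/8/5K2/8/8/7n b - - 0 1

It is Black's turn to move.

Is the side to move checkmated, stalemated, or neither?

checkmate

Black to move; black king on h8.
In check: yes, from the white queen on e8.
King squares — g7: attacked by Ph6; h7: attacked by Nf6; g8: attacked by Nf6.
Legal moves for Black: none.
In check with no legal moves → checkmate.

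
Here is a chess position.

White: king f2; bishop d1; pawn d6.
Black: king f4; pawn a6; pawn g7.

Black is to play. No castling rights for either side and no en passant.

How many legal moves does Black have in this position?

Black to move; king on f4.
In check: no.
Legal moves: Kg5, Kf5, Ke5, Ke4, g6, a5, g5.
Count: 7.

7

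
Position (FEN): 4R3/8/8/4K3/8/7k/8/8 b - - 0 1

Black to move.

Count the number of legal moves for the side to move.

Black to move; king on h3.
In check: no.
Legal moves: Kh4, Kg4, Kg3, Kh2, Kg2.
Count: 5.

5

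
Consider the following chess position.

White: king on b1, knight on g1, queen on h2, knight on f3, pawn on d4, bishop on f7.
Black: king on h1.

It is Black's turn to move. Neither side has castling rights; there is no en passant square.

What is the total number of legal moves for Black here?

Black to move; king on h1.
In check: yes, from the white queen on h2.
Legal moves: none.
Count: 0.

0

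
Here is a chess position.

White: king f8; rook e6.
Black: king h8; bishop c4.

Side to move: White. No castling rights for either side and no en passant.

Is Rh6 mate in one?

yes

After Rh6: black king on h8; in check: yes, from the white rook on h6.
King squares — g7: attacked by Kf8; h7: attacked by Rh6; g8: attacked by Kf8.
Black has no legal moves → checkmate.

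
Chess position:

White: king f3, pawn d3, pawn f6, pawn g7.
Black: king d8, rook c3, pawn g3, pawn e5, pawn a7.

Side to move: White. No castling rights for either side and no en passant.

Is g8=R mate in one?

After g8=R: black king on d8; in check: yes, from the white rook on g8.
Black has 2 legal replies: Kd7, Kc7.
In check but a legal move exists → not checkmate.

no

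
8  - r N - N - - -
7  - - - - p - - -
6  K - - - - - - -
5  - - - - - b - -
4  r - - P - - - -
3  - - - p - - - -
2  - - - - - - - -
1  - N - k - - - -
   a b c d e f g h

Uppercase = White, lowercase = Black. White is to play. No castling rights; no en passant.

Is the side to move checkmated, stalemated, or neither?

checkmate

White to move; white king on a6.
In check: yes, from the black rook on a4.
King squares — a5: attacked by Ra4; b5: attacked by Rb8; b6: attacked by Rb8; a7: attacked by Ra4; b7: attacked by Rb8.
Legal moves for White: none.
In check with no legal moves → checkmate.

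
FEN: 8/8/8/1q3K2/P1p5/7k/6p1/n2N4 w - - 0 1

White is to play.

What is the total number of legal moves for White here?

White to move; king on f5.
In check: yes, from the black queen on b5.
Legal moves: Kg6, Kf6, Ke6, Kf4, Ke4, axb5.
Count: 6.

6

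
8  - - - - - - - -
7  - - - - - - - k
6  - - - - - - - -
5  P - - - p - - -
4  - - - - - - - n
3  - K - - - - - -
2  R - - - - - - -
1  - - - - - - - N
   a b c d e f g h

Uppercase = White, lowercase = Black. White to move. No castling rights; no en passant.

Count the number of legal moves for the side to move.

White to move; king on b3.
In check: no.
Legal moves: Kc4, Kb4, Ka4, Kc3, Ka3, Kc2, Kb2, Ra4, Ra3, Rh2, Rg2, Rf2, Re2, Rd2, Rc2, Rb2, Ra1, Ng3, Nf2, a6.
Count: 20.

20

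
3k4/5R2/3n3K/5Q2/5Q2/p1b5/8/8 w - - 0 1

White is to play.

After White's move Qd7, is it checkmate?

After Qd7: black king on d8; in check: yes, from the white queen on d7.
King squares — c7: attacked by Qd7; d7: attacked by Rf7; e7: attacked by Qd7; c8: attacked by Qd7; e8: attacked by Qd7.
Black has no legal moves → checkmate.

yes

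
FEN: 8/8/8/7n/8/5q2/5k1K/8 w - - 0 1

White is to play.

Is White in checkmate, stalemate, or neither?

White to move; white king on h2.
In check: no.
King squares — g1: attacked by Kf2; h1: attacked by Qf3; g2: attacked by Kf2; g3: attacked by Kf2; h3: attacked by Qf3.
Legal moves for White: none.
Not in check and no legal moves → stalemate.

stalemate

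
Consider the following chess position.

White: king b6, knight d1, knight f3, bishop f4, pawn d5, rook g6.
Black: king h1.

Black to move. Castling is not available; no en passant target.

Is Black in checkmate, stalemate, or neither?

stalemate

Black to move; black king on h1.
In check: no.
King squares — g1: attacked by Nf3; g2: attacked by Rg6; h2: attacked by Nf3.
Legal moves for Black: none.
Not in check and no legal moves → stalemate.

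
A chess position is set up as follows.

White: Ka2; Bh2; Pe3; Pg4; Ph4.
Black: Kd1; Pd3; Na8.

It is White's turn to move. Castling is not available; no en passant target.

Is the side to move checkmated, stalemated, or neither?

White to move; white king on a2.
In check: no.
Legal moves for White: Bb8, Bc7, Bd6, Be5, Bf4, Bg3, Bg1, Kb3, Ka3, Kb2, Kb1, Ka1, h5, g5, e4.
White has 15 legal moves and is not in check → neither.

neither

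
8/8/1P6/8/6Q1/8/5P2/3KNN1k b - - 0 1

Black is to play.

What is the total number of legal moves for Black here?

0

Black to move; king on h1.
In check: no.
Legal moves: none.
Count: 0.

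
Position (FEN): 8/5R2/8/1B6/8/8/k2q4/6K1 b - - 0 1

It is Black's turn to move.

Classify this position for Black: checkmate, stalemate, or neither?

neither

Black to move; black king on a2.
In check: no.
Legal moves for Black include: Qd8, Qd7, Qh6, Qd6, Qg5+, Qd5, Qa5, Qf4, Qd4+, Qb4, Qe3+, Qd3, Qc3, Qh2+, Qg2+, Qf2+, Qe2, Qc2, ... (list truncated; more exist).
Black has legal moves and is not in check → neither.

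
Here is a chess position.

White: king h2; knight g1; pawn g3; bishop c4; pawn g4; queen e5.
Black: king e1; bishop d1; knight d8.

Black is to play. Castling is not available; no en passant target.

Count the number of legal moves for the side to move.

3

Black to move; king on e1.
In check: yes, from the white queen on e5.
Legal moves: Kf2, Kd2, Be2.
Count: 3.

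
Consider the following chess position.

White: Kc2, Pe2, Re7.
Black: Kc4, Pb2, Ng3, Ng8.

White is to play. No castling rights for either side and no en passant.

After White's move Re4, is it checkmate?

After Re4: black king on c4; in check: yes, from the white rook on e4.
Black has 4 legal replies: Kd5, Kc5, Kb5, Nxe4.
In check but a legal move exists → not checkmate.

no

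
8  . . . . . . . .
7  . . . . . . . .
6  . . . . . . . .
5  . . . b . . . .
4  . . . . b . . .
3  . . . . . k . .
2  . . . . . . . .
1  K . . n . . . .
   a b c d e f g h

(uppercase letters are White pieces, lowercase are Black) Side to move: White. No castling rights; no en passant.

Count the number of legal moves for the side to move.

0

White to move; king on a1.
In check: no.
Legal moves: none.
Count: 0.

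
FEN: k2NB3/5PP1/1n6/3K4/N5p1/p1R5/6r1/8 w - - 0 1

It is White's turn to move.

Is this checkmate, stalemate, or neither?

White to move; white king on d5.
In check: yes, from the black knight on b6.
King squares — c4: attacked by Nb6; d4: available; e4: available; c5: available; e5: available; c6: available; d6: available; e6: available.
Legal moves for White: Ke6, Kd6, Kc6, Ke5, Kc5, Ke4, Kd4, Nxb6+.
White is in check but has 8 legal moves → neither.

neither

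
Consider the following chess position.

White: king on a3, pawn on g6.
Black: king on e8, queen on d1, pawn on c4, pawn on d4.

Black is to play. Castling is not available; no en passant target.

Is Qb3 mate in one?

yes

After Qb3: white king on a3; in check: yes, from the black queen on b3.
King squares — a2: attacked by Qb3; b2: attacked by Qb3; b3: attacked by Pc4; a4: attacked by Qb3; b4: attacked by Qb3.
White has no legal moves → checkmate.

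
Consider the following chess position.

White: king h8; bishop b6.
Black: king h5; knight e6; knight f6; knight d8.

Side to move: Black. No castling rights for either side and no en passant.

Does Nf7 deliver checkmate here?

yes

After Nf7: white king on h8; in check: yes, from the black knight on f7.
King squares — g7: attacked by Ne6; h7: attacked by Nf6; g8: attacked by Nf6.
White has no legal moves → checkmate.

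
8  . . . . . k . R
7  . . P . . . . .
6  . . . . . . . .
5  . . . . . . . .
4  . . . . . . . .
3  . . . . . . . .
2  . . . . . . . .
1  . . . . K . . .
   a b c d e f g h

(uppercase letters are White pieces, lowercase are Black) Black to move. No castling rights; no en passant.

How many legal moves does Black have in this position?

3

Black to move; king on f8.
In check: yes, from the white rook on h8.
Legal moves: Kg7, Kf7, Ke7.
Count: 3.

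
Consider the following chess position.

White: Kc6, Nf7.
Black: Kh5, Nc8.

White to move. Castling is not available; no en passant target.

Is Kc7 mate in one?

After Kc7: black king on h5; in check: no.
Black is not in check, so this cannot be checkmate.

no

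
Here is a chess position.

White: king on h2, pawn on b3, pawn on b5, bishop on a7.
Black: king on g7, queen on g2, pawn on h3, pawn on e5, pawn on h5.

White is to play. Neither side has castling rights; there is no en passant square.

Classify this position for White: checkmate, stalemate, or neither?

checkmate

White to move; white king on h2.
In check: yes, from the black queen on g2.
King squares — g1: attacked by Qg2; h1: attacked by Qg2; g2: attacked by Ph3; g3: attacked by Qg2; h3: attacked by Qg2.
Legal moves for White: none.
In check with no legal moves → checkmate.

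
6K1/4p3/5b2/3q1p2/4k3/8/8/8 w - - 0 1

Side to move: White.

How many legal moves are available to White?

White to move; king on g8.
In check: yes, from the black queen on d5.
Legal moves: Kf8, Kh7.
Count: 2.

2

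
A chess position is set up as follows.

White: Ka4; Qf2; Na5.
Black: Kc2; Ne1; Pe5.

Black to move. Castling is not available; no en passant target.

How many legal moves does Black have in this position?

5

Black to move; king on c2.
In check: yes, from the white queen on f2.
Legal moves: Kd3, Kc3, Kd1, Kc1, Kb1.
Count: 5.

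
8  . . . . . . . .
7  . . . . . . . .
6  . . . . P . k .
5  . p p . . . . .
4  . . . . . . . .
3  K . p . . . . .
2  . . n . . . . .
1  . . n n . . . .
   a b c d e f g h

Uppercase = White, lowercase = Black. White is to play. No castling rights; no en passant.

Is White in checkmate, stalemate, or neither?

checkmate

White to move; white king on a3.
In check: yes, from the black knight on c2.
King squares — a2: attacked by Nc1; b2: attacked by Nd1; b3: attacked by Nc1; a4: attacked by Pb5; b4: attacked by Nc2.
Legal moves for White: none.
In check with no legal moves → checkmate.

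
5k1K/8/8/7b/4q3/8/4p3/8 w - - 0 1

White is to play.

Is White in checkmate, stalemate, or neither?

White to move; white king on h8.
In check: no.
King squares — g7: attacked by Kf8; h7: attacked by Qe4; g8: attacked by Kf8.
Legal moves for White: none.
Not in check and no legal moves → stalemate.

stalemate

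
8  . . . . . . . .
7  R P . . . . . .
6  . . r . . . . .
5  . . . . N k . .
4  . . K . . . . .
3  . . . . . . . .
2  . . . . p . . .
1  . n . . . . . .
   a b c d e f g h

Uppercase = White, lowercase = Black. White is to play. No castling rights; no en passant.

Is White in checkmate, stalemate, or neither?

neither

White to move; white king on c4.
In check: yes, from the black rook on c6.
Legal moves for White: Kd5, Kb5, Kd4, Kb4, Kd3, Kb3, Nxc6.
White is in check but has 7 legal moves → neither.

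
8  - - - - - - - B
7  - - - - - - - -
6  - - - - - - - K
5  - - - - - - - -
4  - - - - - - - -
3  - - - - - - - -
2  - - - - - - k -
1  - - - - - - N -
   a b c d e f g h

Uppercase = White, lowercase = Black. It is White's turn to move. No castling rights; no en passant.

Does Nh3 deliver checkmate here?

no

After Nh3: black king on g2; in check: no.
Black is not in check, so this cannot be checkmate.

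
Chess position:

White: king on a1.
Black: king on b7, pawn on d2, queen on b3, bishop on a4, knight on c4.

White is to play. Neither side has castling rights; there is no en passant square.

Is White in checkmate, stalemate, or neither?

stalemate

White to move; white king on a1.
In check: no.
King squares — b1: attacked by Qb3; a2: attacked by Qb3; b2: attacked by Qb3.
Legal moves for White: none.
Not in check and no legal moves → stalemate.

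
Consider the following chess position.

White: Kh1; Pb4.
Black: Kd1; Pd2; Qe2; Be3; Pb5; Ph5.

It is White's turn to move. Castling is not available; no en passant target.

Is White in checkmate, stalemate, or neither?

White to move; white king on h1.
In check: no.
King squares — g1: attacked by Be3; g2: attacked by Qe2; h2: attacked by Qe2.
Legal moves for White: none.
Not in check and no legal moves → stalemate.

stalemate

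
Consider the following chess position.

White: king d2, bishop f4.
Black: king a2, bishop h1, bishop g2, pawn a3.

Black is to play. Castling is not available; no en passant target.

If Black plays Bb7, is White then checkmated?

no

After Bb7: white king on d2; in check: no.
White is not in check, so this cannot be checkmate.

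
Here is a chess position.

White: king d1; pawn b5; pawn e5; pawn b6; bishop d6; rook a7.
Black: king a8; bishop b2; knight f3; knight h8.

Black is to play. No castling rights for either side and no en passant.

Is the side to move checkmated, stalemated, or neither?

Black to move; black king on a8.
In check: yes, from the white rook on a7.
King squares — a7: attacked by Pb6; b7: attacked by Ra7; b8: attacked by Bd6.
Legal moves for Black: none.
In check with no legal moves → checkmate.

checkmate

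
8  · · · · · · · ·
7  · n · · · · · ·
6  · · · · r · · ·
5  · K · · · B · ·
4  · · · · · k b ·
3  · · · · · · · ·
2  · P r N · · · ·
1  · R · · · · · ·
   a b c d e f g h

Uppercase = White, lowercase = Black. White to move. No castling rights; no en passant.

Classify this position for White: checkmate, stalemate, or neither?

White to move; white king on b5.
In check: no.
Legal moves for White include: Bh7, Bg6, Bxe6, Bxg4, Be4, Bd3, Bxc2, Kb4, Ka4, Ne4, Nc4, Nf3, Nb3, Nf1, Rh1, Rg1, Rf1+, Re1, ... (list truncated; more exist).
White has legal moves and is not in check → neither.

neither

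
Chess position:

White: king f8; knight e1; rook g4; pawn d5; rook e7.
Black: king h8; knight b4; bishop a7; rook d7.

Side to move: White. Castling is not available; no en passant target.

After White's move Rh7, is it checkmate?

no

After Rh7: black king on h8; in check: yes, from the white rook on h7.
Black has 2 legal replies: Kxh7, Rxh7.
In check but a legal move exists → not checkmate.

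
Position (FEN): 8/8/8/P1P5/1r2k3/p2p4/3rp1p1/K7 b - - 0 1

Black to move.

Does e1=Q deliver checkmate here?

yes

After e1=Q: white king on a1; in check: yes, from the black queen on e1.
King squares — b1: attacked by Qe1; a2: attacked by Rd2; b2: attacked by Rd2.
White has no legal moves → checkmate.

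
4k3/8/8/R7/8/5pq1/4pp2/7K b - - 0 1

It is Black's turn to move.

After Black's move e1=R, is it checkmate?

yes

After e1=R: white king on h1; in check: yes, from the black rook on e1.
King squares — g1: attacked by Re1; g2: attacked by Pf3; h2: attacked by Qg3.
White has no legal moves → checkmate.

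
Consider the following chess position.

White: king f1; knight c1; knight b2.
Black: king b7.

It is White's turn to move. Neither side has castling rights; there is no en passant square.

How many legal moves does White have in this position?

White to move; king on f1.
In check: no.
Legal moves: Nc4, Na4, Nbd3, Nd1, Kg2, Kf2, Ke2, Kg1, Ke1, Ncd3, Nb3, Ne2, Na2.
Count: 13.

13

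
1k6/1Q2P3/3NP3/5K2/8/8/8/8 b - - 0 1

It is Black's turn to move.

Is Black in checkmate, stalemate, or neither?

Black to move; black king on b8.
In check: yes, from the white queen on b7.
King squares — a7: attacked by Qb7; b7: attacked by Nd6; c7: attacked by Qb7; a8: attacked by Qb7; c8: attacked by Nd6.
Legal moves for Black: none.
In check with no legal moves → checkmate.

checkmate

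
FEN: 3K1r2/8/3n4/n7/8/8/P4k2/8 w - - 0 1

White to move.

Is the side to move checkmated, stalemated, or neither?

White to move; white king on d8.
In check: yes, from the black rook on f8.
Legal moves for White: Ke7, Kd7, Kc7.
White is in check but has 3 legal moves → neither.

neither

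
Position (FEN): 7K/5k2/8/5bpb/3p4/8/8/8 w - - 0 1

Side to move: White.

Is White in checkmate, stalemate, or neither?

White to move; white king on h8.
In check: no.
King squares — g7: attacked by Kf7; h7: attacked by Bf5; g8: attacked by Kf7.
Legal moves for White: none.
Not in check and no legal moves → stalemate.

stalemate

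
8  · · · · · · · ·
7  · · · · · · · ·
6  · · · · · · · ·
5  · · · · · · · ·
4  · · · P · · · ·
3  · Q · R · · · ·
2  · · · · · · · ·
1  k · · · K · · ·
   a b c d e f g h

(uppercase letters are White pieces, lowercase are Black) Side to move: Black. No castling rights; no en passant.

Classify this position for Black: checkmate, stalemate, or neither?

stalemate

Black to move; black king on a1.
In check: no.
King squares — b1: attacked by Qb3; a2: attacked by Qb3; b2: attacked by Qb3.
Legal moves for Black: none.
Not in check and no legal moves → stalemate.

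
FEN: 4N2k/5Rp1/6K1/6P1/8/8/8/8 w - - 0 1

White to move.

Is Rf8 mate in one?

yes

After Rf8: black king on h8; in check: yes, from the white rook on f8.
King squares — g7: own pawn; h7: attacked by Kg6; g8: attacked by Rf8.
Black has no legal moves → checkmate.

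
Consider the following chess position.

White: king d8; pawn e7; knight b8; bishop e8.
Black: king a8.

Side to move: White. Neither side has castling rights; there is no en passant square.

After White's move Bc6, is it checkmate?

no

After Bc6: black king on a8; in check: yes, from the white bishop on c6.
Black has 2 legal replies: Kxb8, Ka7.
In check but a legal move exists → not checkmate.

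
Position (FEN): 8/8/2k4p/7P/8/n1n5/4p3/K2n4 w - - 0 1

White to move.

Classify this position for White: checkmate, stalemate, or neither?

White to move; white king on a1.
In check: no.
King squares — b1: attacked by Na3; a2: attacked by Nc3; b2: attacked by Nd1.
Legal moves for White: none.
Not in check and no legal moves → stalemate.

stalemate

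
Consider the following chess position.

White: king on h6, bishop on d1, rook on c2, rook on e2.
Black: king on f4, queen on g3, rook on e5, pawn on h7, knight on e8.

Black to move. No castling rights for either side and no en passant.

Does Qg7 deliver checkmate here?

After Qg7: white king on h6; in check: yes, from the black queen on g7.
King squares — g5: attacked by Kf4; h5: attacked by Re5; g6: attacked by Qg7; g7: attacked by Ne8; h7: attacked by Qg7.
White has no legal moves → checkmate.

yes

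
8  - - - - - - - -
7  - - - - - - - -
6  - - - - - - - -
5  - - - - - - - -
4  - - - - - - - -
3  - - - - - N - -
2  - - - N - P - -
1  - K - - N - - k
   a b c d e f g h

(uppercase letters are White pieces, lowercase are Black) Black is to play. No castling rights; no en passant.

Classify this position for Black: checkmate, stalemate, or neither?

Black to move; black king on h1.
In check: no.
King squares — g1: attacked by Nf3; g2: attacked by Ne1; h2: attacked by Nf3.
Legal moves for Black: none.
Not in check and no legal moves → stalemate.

stalemate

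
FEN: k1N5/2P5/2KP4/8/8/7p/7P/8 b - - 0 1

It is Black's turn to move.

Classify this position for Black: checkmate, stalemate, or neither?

stalemate

Black to move; black king on a8.
In check: no.
King squares — a7: attacked by Nc8; b7: attacked by Kc6; b8: attacked by Pc7.
Legal moves for Black: none.
Not in check and no legal moves → stalemate.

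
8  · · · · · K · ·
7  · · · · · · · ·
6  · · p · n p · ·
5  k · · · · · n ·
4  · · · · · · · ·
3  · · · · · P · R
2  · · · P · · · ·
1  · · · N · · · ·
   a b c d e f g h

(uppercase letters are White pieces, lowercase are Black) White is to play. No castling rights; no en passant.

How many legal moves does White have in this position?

White to move; king on f8.
In check: yes, from the black knight on e6.
Legal moves: Kg8, Ke8, Ke7.
Count: 3.

3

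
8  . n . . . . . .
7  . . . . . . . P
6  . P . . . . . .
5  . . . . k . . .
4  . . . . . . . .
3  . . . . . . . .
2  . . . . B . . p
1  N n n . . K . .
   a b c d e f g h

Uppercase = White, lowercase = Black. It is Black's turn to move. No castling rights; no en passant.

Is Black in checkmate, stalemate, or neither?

Black to move; black king on e5.
In check: no.
Legal moves for Black include: Nd7, Nc6, Na6, Kf6, Ke6, Kd6, Kf5, Kd5, Kf4, Ke4, Kd4, Nd3, Nb3, Nxe2, Na2, Nc3, Na3, Nd2+, ... (list truncated; more exist).
Black has legal moves and is not in check → neither.

neither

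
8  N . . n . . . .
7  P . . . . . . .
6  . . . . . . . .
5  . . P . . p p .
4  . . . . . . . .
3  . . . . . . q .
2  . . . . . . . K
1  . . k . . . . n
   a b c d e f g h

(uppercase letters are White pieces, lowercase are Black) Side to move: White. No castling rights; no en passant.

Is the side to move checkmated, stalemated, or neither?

neither

White to move; white king on h2.
In check: yes, from the black queen on g3.
King squares — g1: attacked by Qg3; h1: available; g2: attacked by Qg3; g3: attacked by Nh1; h3: attacked by Qg3.
Legal moves for White: Kxh1.
White is in check but has 1 legal move → neither.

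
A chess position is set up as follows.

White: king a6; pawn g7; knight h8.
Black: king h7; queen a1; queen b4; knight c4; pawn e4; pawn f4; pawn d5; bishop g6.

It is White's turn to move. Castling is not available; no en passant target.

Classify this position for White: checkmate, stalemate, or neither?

White to move; white king on a6.
In check: yes, from the black queen on a1.
King squares — a5: attacked by Qa1; b5: attacked by Qb4; b6: attacked by Qb4; a7: attacked by Qa1; b7: attacked by Qb4.
Legal moves for White: none.
In check with no legal moves → checkmate.

checkmate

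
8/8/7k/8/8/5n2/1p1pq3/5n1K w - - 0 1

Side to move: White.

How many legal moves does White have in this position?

White to move; king on h1.
In check: no.
Legal moves: none.
Count: 0.

0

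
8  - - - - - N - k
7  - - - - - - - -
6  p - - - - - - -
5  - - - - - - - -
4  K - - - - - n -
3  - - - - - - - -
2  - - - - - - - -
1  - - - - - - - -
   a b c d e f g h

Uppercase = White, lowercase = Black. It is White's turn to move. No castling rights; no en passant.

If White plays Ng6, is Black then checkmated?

no

After Ng6: black king on h8; in check: yes, from the white knight on g6.
Black has 3 legal replies: Kg8, Kh7, Kg7.
In check but a legal move exists → not checkmate.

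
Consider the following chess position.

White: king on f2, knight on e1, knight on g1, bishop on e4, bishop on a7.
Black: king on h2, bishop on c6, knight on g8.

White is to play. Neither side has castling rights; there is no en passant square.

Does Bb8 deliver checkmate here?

yes

After Bb8: black king on h2; in check: yes, from the white bishop on b8.
King squares — g1: attacked by Kf2; h1: attacked by Be4; g2: attacked by Ne1; g3: attacked by Kf2; h3: attacked by Ng1.
Black has no legal moves → checkmate.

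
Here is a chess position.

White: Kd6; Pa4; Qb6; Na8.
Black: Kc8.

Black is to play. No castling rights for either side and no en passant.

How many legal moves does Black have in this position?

0

Black to move; king on c8.
In check: no.
Legal moves: none.
Count: 0.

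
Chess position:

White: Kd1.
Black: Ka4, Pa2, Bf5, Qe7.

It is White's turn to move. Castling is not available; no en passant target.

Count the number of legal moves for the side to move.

White to move; king on d1.
In check: no.
Legal moves: Kd2, Kc1.
Count: 2.

2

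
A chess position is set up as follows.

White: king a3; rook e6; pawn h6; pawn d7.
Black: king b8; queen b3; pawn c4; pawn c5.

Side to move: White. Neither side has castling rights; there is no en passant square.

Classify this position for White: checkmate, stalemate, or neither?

checkmate

White to move; white king on a3.
In check: yes, from the black queen on b3.
King squares — a2: attacked by Qb3; b2: attacked by Qb3; b3: attacked by Pc4; a4: attacked by Qb3; b4: attacked by Qb3.
Legal moves for White: none.
In check with no legal moves → checkmate.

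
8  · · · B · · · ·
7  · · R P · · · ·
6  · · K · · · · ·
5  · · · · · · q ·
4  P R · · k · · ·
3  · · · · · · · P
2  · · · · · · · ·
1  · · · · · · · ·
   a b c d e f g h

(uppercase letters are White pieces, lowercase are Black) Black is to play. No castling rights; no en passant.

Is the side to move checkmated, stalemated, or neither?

neither

Black to move; black king on e4.
In check: yes, from the white rook on b4.
King squares — d3: available; e3: available; f3: available; d4: attacked by Rb4; f4: attacked by Rb4; d5: attacked by Kc6; e5: available; f5: available.
Legal moves for Black: Kf5, Ke5, Kf3, Ke3, Kd3.
Black is in check but has 5 legal moves → neither.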